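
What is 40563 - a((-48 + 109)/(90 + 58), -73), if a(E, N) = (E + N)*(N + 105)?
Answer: 1586775/37 ≈ 42886.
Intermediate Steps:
a(E, N) = (105 + N)*(E + N) (a(E, N) = (E + N)*(105 + N) = (105 + N)*(E + N))
40563 - a((-48 + 109)/(90 + 58), -73) = 40563 - ((-73)² + 105*((-48 + 109)/(90 + 58)) + 105*(-73) + ((-48 + 109)/(90 + 58))*(-73)) = 40563 - (5329 + 105*(61/148) - 7665 + (61/148)*(-73)) = 40563 - (5329 + 6405/148 - 7665 - 4453/148) = 40563 - 1*(-85944/37) = 40563 + 85944/37 = 1586775/37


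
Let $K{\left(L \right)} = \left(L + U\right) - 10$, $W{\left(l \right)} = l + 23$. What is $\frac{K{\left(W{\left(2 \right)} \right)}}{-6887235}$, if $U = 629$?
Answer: $- \frac{28}{299445} \approx -9.3506 \cdot 10^{-5}$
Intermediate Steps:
$W{\left(l \right)} = 23 + l$
$K{\left(L \right)} = 619 + L$ ($K{\left(L \right)} = \left(L + 629\right) - 10 = \left(629 + L\right) - 10 = 619 + L$)
$\frac{K{\left(W{\left(2 \right)} \right)}}{-6887235} = \frac{619 + \left(23 + 2\right)}{-6887235} = \left(619 + 25\right) \left(- \frac{1}{6887235}\right) = 644 \left(- \frac{1}{6887235}\right) = - \frac{28}{299445}$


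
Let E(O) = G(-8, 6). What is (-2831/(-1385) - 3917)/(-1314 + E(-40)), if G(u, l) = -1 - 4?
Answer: 5422214/1826815 ≈ 2.9681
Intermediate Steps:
G(u, l) = -5
E(O) = -5
(-2831/(-1385) - 3917)/(-1314 + E(-40)) = (-2831/(-1385) - 3917)/(-1314 - 5) = (-2831*(-1/1385) - 3917)/(-1319) = (2831/1385 - 3917)*(-1/1319) = -5422214/1385*(-1/1319) = 5422214/1826815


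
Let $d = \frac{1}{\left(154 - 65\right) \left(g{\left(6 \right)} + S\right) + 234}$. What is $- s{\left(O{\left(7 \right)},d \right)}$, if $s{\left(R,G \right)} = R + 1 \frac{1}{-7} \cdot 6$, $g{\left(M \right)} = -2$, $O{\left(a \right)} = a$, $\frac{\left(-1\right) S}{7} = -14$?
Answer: $- \frac{43}{7} \approx -6.1429$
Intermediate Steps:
$S = 98$ ($S = \left(-7\right) \left(-14\right) = 98$)
$d = \frac{1}{8778}$ ($d = \frac{1}{\left(154 - 65\right) \left(-2 + 98\right) + 234} = \frac{1}{89 \cdot 96 + 234} = \frac{1}{8544 + 234} = \frac{1}{8778} \approx 0.00011392$)
$s{\left(R,G \right)} = - \frac{6}{7} + R$ ($s{\left(R,G \right)} = R + 1 \left(- \frac{1}{7}\right) 6 = R - \frac{6}{7} = - \frac{6}{7} + R$)
$- s{\left(O{\left(7 \right)},d \right)} = - (- \frac{6}{7} + 7) = \left(-1\right) \frac{43}{7} = - \frac{43}{7}$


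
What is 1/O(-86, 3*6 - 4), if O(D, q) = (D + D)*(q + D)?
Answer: 1/12384 ≈ 8.0749e-5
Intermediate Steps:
O(D, q) = 2*D*(D + q) (O(D, q) = (2*D)*(D + q) = 2*D*(D + q))
1/O(-86, 3*6 - 4) = 1/(2*(-86)*(-86 + (3*6 - 4))) = 1/(2*(-86)*(-86 + (18 - 4))) = 1/(2*(-86)*(-86 + 14)) = 1/(2*(-86)*(-72)) = 1/12384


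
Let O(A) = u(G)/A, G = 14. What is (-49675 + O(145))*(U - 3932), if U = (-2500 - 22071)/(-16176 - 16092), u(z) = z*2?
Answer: 60913615138309/311924 ≈ 1.9528e+8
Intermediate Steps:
u(z) = 2*z
O(A) = 28/A (O(A) = (2*14)/A = 28/A)
U = 24571/32268 (U = -24571/(-32268) = -24571*(-1/32268) = 24571/32268 ≈ 0.76147)
(-49675 + O(145))*(U - 3932) = (-49675 + 28/145)*(24571/32268 - 3932) = (-49675 + 28*(1/145))*(-126853205/32268) = (-49675 + 28/145)*(-126853205/32268) = -7202847/145*(-126853205/32268) = 60913615138309/311924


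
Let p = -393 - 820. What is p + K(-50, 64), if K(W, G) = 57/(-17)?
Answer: -20678/17 ≈ -1216.4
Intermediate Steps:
K(W, G) = -57/17 (K(W, G) = 57*(-1/17) = -57/17)
p = -1213
p + K(-50, 64) = -1213 - 57/17 = -20678/17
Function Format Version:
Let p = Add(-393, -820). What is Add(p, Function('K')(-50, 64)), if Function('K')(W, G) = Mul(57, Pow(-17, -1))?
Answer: Rational(-20678, 17) ≈ -1216.4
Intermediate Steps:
Function('K')(W, G) = Rational(-57, 17) (Function('K')(W, G) = Mul(57, Rational(-1, 17)) = Rational(-57, 17))
p = -1213
Add(p, Function('K')(-50, 64)) = Add(-1213, Rational(-57, 17)) = Rational(-20678, 17)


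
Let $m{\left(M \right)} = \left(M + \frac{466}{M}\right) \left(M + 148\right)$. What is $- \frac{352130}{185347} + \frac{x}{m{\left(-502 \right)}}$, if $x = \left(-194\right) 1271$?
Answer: $- \frac{13603419880189}{4141318302465} \approx -3.2848$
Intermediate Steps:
$x = -246574$
$m{\left(M \right)} = \left(148 + M\right) \left(M + \frac{466}{M}\right)$ ($m{\left(M \right)} = \left(M + \frac{466}{M}\right) \left(148 + M\right) = \left(148 + M\right) \left(M + \frac{466}{M}\right)$)
$- \frac{352130}{185347} + \frac{x}{m{\left(-502 \right)}} = - \frac{352130}{185347} - \frac{246574}{466 + \left(-502\right)^{2} + 148 \left(-502\right) + \frac{68968}{-502}} = \left(-352130\right) \frac{1}{185347} - \frac{246574}{466 + 252004 - 74296 + 68968 \left(- \frac{1}{502}\right)} = - \frac{352130}{185347} - \frac{246574}{466 + 252004 - 74296 - \frac{34484}{251}} = - \frac{352130}{185347} - \frac{246574}{\frac{44687190}{251}} = - \frac{352130}{185347} - \frac{30945037}{22343595} = - \frac{13603419880189}{4141318302465}$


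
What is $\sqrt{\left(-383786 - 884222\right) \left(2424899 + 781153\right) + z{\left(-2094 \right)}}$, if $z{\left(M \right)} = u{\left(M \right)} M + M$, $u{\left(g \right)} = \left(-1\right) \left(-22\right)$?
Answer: $i \sqrt{4065299632578} \approx 2.0163 \cdot 10^{6} i$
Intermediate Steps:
$u{\left(g \right)} = 22$
$z{\left(M \right)} = 23 M$ ($z{\left(M \right)} = 22 M + M = 23 M$)
$\sqrt{\left(-383786 - 884222\right) \left(2424899 + 781153\right) + z{\left(-2094 \right)}} = \sqrt{\left(-383786 - 884222\right) \left(2424899 + 781153\right) + 23 \left(-2094\right)} = \sqrt{\left(-1268008\right) 3206052 - 48162} = \sqrt{-4065299584416 - 48162} = \sqrt{-4065299632578} = i \sqrt{4065299632578}$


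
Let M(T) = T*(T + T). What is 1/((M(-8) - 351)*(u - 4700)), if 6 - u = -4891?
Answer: -1/43931 ≈ -2.2763e-5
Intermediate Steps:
u = 4897 (u = 6 - 1*(-4891) = 6 + 4891 = 4897)
M(T) = 2*T**2 (M(T) = T*(2*T) = 2*T**2)
1/((M(-8) - 351)*(u - 4700)) = 1/((2*(-8)**2 - 351)*(4897 - 4700)) = 1/((2*64 - 351)*197) = 1/((128 - 351)*197) = 1/(-223*197) = 1/(-43931) = -1/43931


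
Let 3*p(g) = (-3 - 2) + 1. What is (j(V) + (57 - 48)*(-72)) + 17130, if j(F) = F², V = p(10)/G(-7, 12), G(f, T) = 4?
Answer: 148339/9 ≈ 16482.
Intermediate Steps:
p(g) = -4/3 (p(g) = ((-3 - 2) + 1)/3 = (-5 + 1)/3 = (⅓)*(-4) = -4/3)
V = -⅓ (V = -4/3/4 = -4/3*¼ = -⅓ ≈ -0.33333)
(j(V) + (57 - 48)*(-72)) + 17130 = ((-⅓)² + (57 - 48)*(-72)) + 17130 = (⅑ + 9*(-72)) + 17130 = (⅑ - 648) + 17130 = -5831/9 + 17130 = 148339/9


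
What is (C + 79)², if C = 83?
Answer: 26244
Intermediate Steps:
(C + 79)² = (83 + 79)² = 162² = 26244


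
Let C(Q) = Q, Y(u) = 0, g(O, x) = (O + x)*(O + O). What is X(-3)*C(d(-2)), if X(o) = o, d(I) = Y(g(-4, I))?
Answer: 0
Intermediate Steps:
g(O, x) = 2*O*(O + x) (g(O, x) = (O + x)*(2*O) = 2*O*(O + x))
d(I) = 0
X(-3)*C(d(-2)) = -3*0 = 0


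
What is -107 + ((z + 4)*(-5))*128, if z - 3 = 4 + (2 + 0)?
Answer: -8427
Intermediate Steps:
z = 9 (z = 3 + (4 + (2 + 0)) = 3 + (4 + 2) = 3 + 6 = 9)
-107 + ((z + 4)*(-5))*128 = -107 + ((9 + 4)*(-5))*128 = -107 + (13*(-5))*128 = -107 - 65*128 = -107 - 8320 = -8427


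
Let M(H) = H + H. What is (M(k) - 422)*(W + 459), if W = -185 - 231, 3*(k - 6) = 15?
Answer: -17200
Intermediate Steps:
k = 11 (k = 6 + (1/3)*15 = 6 + 5 = 11)
W = -416
M(H) = 2*H
(M(k) - 422)*(W + 459) = (2*11 - 422)*(-416 + 459) = (22 - 422)*43 = -400*43 = -17200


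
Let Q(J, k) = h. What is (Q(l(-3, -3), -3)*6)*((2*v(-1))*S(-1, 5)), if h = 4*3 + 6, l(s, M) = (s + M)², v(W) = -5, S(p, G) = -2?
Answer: 2160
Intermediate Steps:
l(s, M) = (M + s)²
h = 18 (h = 12 + 6 = 18)
Q(J, k) = 18
(Q(l(-3, -3), -3)*6)*((2*v(-1))*S(-1, 5)) = (18*6)*((2*(-5))*(-2)) = 108*(-10*(-2)) = 108*20 = 2160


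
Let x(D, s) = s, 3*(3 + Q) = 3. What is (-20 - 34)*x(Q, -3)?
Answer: 162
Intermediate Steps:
Q = -2 (Q = -3 + (⅓)*3 = -3 + 1 = -2)
(-20 - 34)*x(Q, -3) = (-20 - 34)*(-3) = -54*(-3) = 162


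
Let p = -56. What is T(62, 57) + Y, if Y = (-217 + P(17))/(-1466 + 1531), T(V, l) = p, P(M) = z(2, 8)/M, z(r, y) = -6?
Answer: -13115/221 ≈ -59.344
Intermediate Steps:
P(M) = -6/M
T(V, l) = -56
Y = -739/221 (Y = (-217 - 6/17)/(-1466 + 1531) = (-217 - 6*1/17)/65 = (-217 - 6/17)*(1/65) = -3695/17*1/65 = -739/221 ≈ -3.3439)
T(62, 57) + Y = -56 - 739/221 = -13115/221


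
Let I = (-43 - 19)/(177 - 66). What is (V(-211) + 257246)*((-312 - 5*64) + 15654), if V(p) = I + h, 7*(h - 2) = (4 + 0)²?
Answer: 11593216204/3 ≈ 3.8644e+9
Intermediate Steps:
h = 30/7 (h = 2 + (4 + 0)²/7 = 2 + (⅐)*4² = 2 + (⅐)*16 = 2 + 16/7 = 30/7 ≈ 4.2857)
I = -62/111 ≈ -0.55856
V(p) = 2896/777 (V(p) = -62/111 + 30/7 = 2896/777)
(V(-211) + 257246)*((-312 - 5*64) + 15654) = (2896/777 + 257246)*((-312 - 5*64) + 15654) = 199883038*((-312 - 320) + 15654)/777 = 199883038*(-632 + 15654)/777 = (199883038/777)*15022 = 11593216204/3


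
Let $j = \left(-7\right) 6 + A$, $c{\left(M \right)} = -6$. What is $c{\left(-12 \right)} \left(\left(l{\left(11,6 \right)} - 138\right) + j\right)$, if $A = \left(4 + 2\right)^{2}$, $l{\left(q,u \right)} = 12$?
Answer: $792$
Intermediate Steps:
$A = 36$ ($A = 6^{2} = 36$)
$j = -6$ ($j = \left(-7\right) 6 + 36 = -42 + 36 = -6$)
$c{\left(-12 \right)} \left(\left(l{\left(11,6 \right)} - 138\right) + j\right) = - 6 \left(\left(12 - 138\right) - 6\right) = - 6 \left(-126 - 6\right) = \left(-6\right) \left(-132\right) = 792$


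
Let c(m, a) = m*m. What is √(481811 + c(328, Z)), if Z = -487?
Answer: √589395 ≈ 767.72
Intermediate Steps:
c(m, a) = m²
√(481811 + c(328, Z)) = √(481811 + 328²) = √(481811 + 107584) = √589395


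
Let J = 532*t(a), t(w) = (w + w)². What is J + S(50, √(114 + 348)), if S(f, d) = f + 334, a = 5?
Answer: 53584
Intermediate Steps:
S(f, d) = 334 + f
t(w) = 4*w² (t(w) = (2*w)² = 4*w²)
J = 53200 (J = 532*(4*5²) = 532*(4*25) = 532*100 = 53200)
J + S(50, √(114 + 348)) = 53200 + (334 + 50) = 53200 + 384 = 53584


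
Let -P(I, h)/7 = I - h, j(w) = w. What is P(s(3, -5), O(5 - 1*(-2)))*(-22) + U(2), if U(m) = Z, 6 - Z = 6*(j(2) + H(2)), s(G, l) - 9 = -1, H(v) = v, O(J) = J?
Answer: 136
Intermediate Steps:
s(G, l) = 8 (s(G, l) = 9 - 1 = 8)
Z = -18 (Z = 6 - 6*(2 + 2) = 6 - 6*4 = 6 - 1*24 = 6 - 24 = -18)
U(m) = -18
P(I, h) = -7*I + 7*h (P(I, h) = -7*(I - h) = -7*I + 7*h)
P(s(3, -5), O(5 - 1*(-2)))*(-22) + U(2) = (-7*8 + 7*(5 - 1*(-2)))*(-22) - 18 = (-56 + 7*(5 + 2))*(-22) - 18 = (-56 + 7*7)*(-22) - 18 = (-56 + 49)*(-22) - 18 = -7*(-22) - 18 = 154 - 18 = 136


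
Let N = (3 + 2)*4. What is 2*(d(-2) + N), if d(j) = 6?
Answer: 52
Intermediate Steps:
N = 20 (N = 5*4 = 20)
2*(d(-2) + N) = 2*(6 + 20) = 2*26 = 52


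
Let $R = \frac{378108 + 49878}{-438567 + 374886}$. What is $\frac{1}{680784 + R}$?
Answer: $\frac{21227}{14450859306} \approx 1.4689 \cdot 10^{-6}$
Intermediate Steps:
$R = - \frac{142662}{21227}$ ($R = \frac{427986}{-63681} = 427986 \left(- \frac{1}{63681}\right) = - \frac{142662}{21227} \approx -6.7208$)
$\frac{1}{680784 + R} = \frac{1}{680784 - \frac{142662}{21227}} = \frac{1}{\frac{14450859306}{21227}} = \frac{21227}{14450859306}$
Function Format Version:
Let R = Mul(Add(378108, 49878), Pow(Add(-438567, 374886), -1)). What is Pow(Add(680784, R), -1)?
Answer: Rational(21227, 14450859306) ≈ 1.4689e-6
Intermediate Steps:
R = Rational(-142662, 21227) (R = Mul(427986, Pow(-63681, -1)) = Mul(427986, Rational(-1, 63681)) = Rational(-142662, 21227) ≈ -6.7208)
Pow(Add(680784, R), -1) = Pow(Add(680784, Rational(-142662, 21227)), -1) = Pow(Rational(14450859306, 21227), -1) = Rational(21227, 14450859306)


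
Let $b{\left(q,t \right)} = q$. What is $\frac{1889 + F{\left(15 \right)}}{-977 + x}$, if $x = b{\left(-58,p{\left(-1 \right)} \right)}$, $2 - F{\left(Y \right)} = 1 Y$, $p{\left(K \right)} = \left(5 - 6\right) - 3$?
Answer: $- \frac{1876}{1035} \approx -1.8126$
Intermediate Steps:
$p{\left(K \right)} = -4$ ($p{\left(K \right)} = \left(5 - 6\right) - 3 = -1 - 3 = -4$)
$F{\left(Y \right)} = 2 - Y$ ($F{\left(Y \right)} = 2 - 1 Y = 2 - Y$)
$x = -58$
$\frac{1889 + F{\left(15 \right)}}{-977 + x} = \frac{1889 + \left(2 - 15\right)}{-977 - 58} = \frac{1889 + \left(2 - 15\right)}{-1035} = \left(1889 - 13\right) \left(- \frac{1}{1035}\right) = 1876 \left(- \frac{1}{1035}\right) = - \frac{1876}{1035}$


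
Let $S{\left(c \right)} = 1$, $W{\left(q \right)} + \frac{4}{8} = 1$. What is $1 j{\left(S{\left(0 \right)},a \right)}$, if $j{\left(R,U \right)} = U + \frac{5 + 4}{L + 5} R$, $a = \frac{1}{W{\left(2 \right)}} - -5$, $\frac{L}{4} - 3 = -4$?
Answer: $16$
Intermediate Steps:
$L = -4$ ($L = 12 + 4 \left(-4\right) = 12 - 16 = -4$)
$W{\left(q \right)} = \frac{1}{2}$ ($W{\left(q \right)} = - \frac{1}{2} + 1 = \frac{1}{2}$)
$a = 7$ ($a = \frac{1}{\frac{1}{2}} - -5 = 2 + 5 = 7$)
$j{\left(R,U \right)} = U + 9 R$ ($j{\left(R,U \right)} = U + \frac{5 + 4}{-4 + 5} R = U + \frac{9}{1} R = U + 9 \cdot 1 R = U + 9 R$)
$1 j{\left(S{\left(0 \right)},a \right)} = 1 \left(7 + 9 \cdot 1\right) = 1 \left(7 + 9\right) = 1 \cdot 16 = 16$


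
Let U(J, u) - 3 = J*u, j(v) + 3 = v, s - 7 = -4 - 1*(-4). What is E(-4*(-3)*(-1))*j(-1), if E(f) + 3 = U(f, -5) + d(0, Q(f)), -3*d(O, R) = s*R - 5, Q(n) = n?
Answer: -1076/3 ≈ -358.67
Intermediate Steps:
s = 7 (s = 7 + (-4 - 1*(-4)) = 7 + (-4 + 4) = 7 + 0 = 7)
d(O, R) = 5/3 - 7*R/3 (d(O, R) = -(7*R - 5)/3 = -(-5 + 7*R)/3 = 5/3 - 7*R/3)
j(v) = -3 + v
U(J, u) = 3 + J*u
E(f) = 5/3 - 22*f/3 (E(f) = -3 + ((3 + f*(-5)) + (5/3 - 7*f/3)) = -3 + ((3 - 5*f) + (5/3 - 7*f/3)) = -3 + (14/3 - 22*f/3) = 5/3 - 22*f/3)
E(-4*(-3)*(-1))*j(-1) = (5/3 - 22*(-4*(-3))*(-1)/3)*(-3 - 1) = (5/3 - 88*(-1))*(-4) = (5/3 - 22/3*(-12))*(-4) = (5/3 + 88)*(-4) = (269/3)*(-4) = -1076/3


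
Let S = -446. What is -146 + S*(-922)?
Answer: 411066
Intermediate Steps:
-146 + S*(-922) = -146 - 446*(-922) = -146 + 411212 = 411066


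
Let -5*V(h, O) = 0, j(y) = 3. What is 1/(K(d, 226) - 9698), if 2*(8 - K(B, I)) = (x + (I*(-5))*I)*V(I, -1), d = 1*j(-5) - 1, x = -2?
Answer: -1/9690 ≈ -0.00010320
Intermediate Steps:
V(h, O) = 0 (V(h, O) = -1/5*0 = 0)
d = 2 (d = 1*3 - 1 = 3 - 1 = 2)
K(B, I) = 8 (K(B, I) = 8 - (-2 + (I*(-5))*I)*0/2 = 8 - (-2 + (-5*I)*I)*0/2 = 8 - (-2 - 5*I**2)*0/2 = 8 - 1/2*0 = 8 + 0 = 8)
1/(K(d, 226) - 9698) = 1/(8 - 9698) = 1/(-9690) = -1/9690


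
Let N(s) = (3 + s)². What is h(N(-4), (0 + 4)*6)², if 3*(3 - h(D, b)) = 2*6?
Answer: 1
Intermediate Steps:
h(D, b) = -1 (h(D, b) = 3 - 2*6/3 = 3 - ⅓*12 = 3 - 4 = -1)
h(N(-4), (0 + 4)*6)² = (-1)² = 1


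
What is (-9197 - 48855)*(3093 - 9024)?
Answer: 344306412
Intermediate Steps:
(-9197 - 48855)*(3093 - 9024) = -58052*(-5931) = 344306412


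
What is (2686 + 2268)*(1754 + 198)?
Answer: 9670208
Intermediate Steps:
(2686 + 2268)*(1754 + 198) = 4954*1952 = 9670208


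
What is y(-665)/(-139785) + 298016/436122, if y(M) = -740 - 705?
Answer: 1409612095/2032110459 ≈ 0.69367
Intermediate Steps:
y(M) = -1445
y(-665)/(-139785) + 298016/436122 = -1445/(-139785) + 298016/436122 = -1445*(-1/139785) + 298016*(1/436122) = 289/27957 + 149008/218061 = 1409612095/2032110459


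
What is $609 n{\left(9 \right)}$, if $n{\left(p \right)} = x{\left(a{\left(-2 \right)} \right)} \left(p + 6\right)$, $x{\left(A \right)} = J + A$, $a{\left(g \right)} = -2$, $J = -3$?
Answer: $-45675$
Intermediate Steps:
$x{\left(A \right)} = -3 + A$
$n{\left(p \right)} = -30 - 5 p$ ($n{\left(p \right)} = \left(-3 - 2\right) \left(p + 6\right) = - 5 \left(6 + p\right) = -30 - 5 p$)
$609 n{\left(9 \right)} = 609 \left(-30 - 45\right) = 609 \left(-75\right) = -45675$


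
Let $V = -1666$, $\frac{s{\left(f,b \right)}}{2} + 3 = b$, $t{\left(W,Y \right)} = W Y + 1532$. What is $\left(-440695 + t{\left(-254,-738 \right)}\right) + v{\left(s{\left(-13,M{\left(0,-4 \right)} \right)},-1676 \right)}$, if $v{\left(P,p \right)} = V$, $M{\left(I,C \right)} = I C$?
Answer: $-253377$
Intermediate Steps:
$t{\left(W,Y \right)} = 1532 + W Y$
$M{\left(I,C \right)} = C I$
$s{\left(f,b \right)} = -6 + 2 b$
$v{\left(P,p \right)} = -1666$
$\left(-440695 + t{\left(-254,-738 \right)}\right) + v{\left(s{\left(-13,M{\left(0,-4 \right)} \right)},-1676 \right)} = \left(-440695 + \left(1532 - -187452\right)\right) - 1666 = \left(-440695 + \left(1532 + 187452\right)\right) - 1666 = \left(-440695 + 188984\right) - 1666 = -251711 - 1666 = -253377$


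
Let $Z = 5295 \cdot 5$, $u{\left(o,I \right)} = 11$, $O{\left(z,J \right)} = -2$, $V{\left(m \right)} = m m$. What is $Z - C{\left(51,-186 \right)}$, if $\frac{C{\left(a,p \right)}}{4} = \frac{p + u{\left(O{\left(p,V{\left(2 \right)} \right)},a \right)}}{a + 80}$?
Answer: $\frac{3468925}{131} \approx 26480.0$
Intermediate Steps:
$V{\left(m \right)} = m^{2}$
$Z = 26475$
$C{\left(a,p \right)} = \frac{4 \left(11 + p\right)}{80 + a}$ ($C{\left(a,p \right)} = 4 \frac{p + 11}{a + 80} = 4 \frac{11 + p}{80 + a} = \frac{4 \left(11 + p\right)}{80 + a}$)
$Z - C{\left(51,-186 \right)} = 26475 - \frac{4 \left(11 - 186\right)}{80 + 51} = 26475 - 4 \cdot \frac{1}{131} \left(-175\right) = 26475 - - \frac{700}{131} = 26475 + \frac{700}{131} = \frac{3468925}{131}$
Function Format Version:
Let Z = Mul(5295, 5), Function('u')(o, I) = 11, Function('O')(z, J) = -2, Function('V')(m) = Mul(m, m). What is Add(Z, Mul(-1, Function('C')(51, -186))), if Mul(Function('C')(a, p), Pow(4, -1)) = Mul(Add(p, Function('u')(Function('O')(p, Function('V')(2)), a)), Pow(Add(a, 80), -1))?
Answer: Rational(3468925, 131) ≈ 26480.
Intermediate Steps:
Function('V')(m) = Pow(m, 2)
Z = 26475
Function('C')(a, p) = Mul(4, Pow(Add(80, a), -1), Add(11, p)) (Function('C')(a, p) = Mul(4, Mul(Add(p, 11), Pow(Add(a, 80), -1))) = Mul(4, Mul(Add(11, p), Pow(Add(80, a), -1))) = Mul(4, Mul(Pow(Add(80, a), -1), Add(11, p))) = Mul(4, Pow(Add(80, a), -1), Add(11, p)))
Add(Z, Mul(-1, Function('C')(51, -186))) = Add(26475, Mul(-1, Mul(4, Pow(Add(80, 51), -1), Add(11, -186)))) = Add(26475, Mul(-1, Mul(4, Pow(131, -1), -175))) = Add(26475, Mul(-1, Mul(4, Rational(1, 131), -175))) = Add(26475, Mul(-1, Rational(-700, 131))) = Add(26475, Rational(700, 131)) = Rational(3468925, 131)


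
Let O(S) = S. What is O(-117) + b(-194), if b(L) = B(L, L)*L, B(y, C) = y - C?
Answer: -117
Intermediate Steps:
b(L) = 0 (b(L) = (L - L)*L = 0*L = 0)
O(-117) + b(-194) = -117 + 0 = -117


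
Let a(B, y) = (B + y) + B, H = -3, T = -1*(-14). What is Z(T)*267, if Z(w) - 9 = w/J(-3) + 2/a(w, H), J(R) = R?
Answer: 29459/25 ≈ 1178.4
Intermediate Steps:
T = 14
a(B, y) = y + 2*B
Z(w) = 9 + 2/(-3 + 2*w) - w/3 (Z(w) = 9 + (w/(-3) + 2/(-3 + 2*w)) = 9 + (w*(-⅓) + 2/(-3 + 2*w)) = 9 + (-w/3 + 2/(-3 + 2*w)) = 9 + (2/(-3 + 2*w) - w/3) = 9 + 2/(-3 + 2*w) - w/3)
Z(T)*267 = ((6 + (-3 + 2*14)*(27 - 1*14))/(3*(-3 + 2*14)))*267 = ((6 + (-3 + 28)*(27 - 14))/(3*(-3 + 28)))*267 = ((⅓)*(6 + 25*13)/25)*267 = ((⅓)*(1/25)*(6 + 325))*267 = ((⅓)*(1/25)*331)*267 = (331/75)*267 = 29459/25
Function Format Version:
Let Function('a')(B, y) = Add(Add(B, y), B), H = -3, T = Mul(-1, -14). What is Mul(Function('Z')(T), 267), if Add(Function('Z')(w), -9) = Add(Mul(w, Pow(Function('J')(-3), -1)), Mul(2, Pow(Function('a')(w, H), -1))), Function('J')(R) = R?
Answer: Rational(29459, 25) ≈ 1178.4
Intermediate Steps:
T = 14
Function('a')(B, y) = Add(y, Mul(2, B))
Function('Z')(w) = Add(9, Mul(2, Pow(Add(-3, Mul(2, w)), -1)), Mul(Rational(-1, 3), w)) (Function('Z')(w) = Add(9, Add(Mul(w, Pow(-3, -1)), Mul(2, Pow(Add(-3, Mul(2, w)), -1)))) = Add(9, Add(Mul(w, Rational(-1, 3)), Mul(2, Pow(Add(-3, Mul(2, w)), -1)))) = Add(9, Add(Mul(Rational(-1, 3), w), Mul(2, Pow(Add(-3, Mul(2, w)), -1)))) = Add(9, Add(Mul(2, Pow(Add(-3, Mul(2, w)), -1)), Mul(Rational(-1, 3), w))) = Add(9, Mul(2, Pow(Add(-3, Mul(2, w)), -1)), Mul(Rational(-1, 3), w)))
Mul(Function('Z')(T), 267) = Mul(Mul(Rational(1, 3), Pow(Add(-3, Mul(2, 14)), -1), Add(6, Mul(Add(-3, Mul(2, 14)), Add(27, Mul(-1, 14))))), 267) = Mul(Mul(Rational(1, 3), Pow(Add(-3, 28), -1), Add(6, Mul(Add(-3, 28), Add(27, -14)))), 267) = Mul(Mul(Rational(1, 3), Pow(25, -1), Add(6, Mul(25, 13))), 267) = Mul(Mul(Rational(1, 3), Rational(1, 25), Add(6, 325)), 267) = Mul(Mul(Rational(1, 3), Rational(1, 25), 331), 267) = Mul(Rational(331, 75), 267) = Rational(29459, 25)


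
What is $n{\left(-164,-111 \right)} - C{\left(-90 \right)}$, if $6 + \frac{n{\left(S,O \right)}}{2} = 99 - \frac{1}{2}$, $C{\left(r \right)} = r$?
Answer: $275$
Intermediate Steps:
$n{\left(S,O \right)} = 185$ ($n{\left(S,O \right)} = -12 + 2 \left(99 - \frac{1}{2}\right) = -12 + 2 \cdot \frac{197}{2} = -12 + 197 = 185$)
$n{\left(-164,-111 \right)} - C{\left(-90 \right)} = 185 - -90 = 185 + 90 = 275$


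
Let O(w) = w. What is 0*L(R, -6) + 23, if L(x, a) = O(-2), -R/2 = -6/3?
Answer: 23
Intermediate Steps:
R = 4 (R = -(-12)/3 = -2*(-2) = 4)
L(x, a) = -2
0*L(R, -6) + 23 = 0*(-2) + 23 = 0 + 23 = 23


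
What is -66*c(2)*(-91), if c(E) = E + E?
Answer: 24024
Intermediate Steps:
c(E) = 2*E
-66*c(2)*(-91) = -132*2*(-91) = -66*4*(-91) = -264*(-91) = 24024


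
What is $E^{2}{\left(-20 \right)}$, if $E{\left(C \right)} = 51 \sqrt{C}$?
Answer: $-52020$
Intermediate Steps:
$E^{2}{\left(-20 \right)} = \left(51 \sqrt{-20}\right)^{2} = \left(51 \cdot 2 i \sqrt{5}\right)^{2} = \left(102 i \sqrt{5}\right)^{2} = -52020$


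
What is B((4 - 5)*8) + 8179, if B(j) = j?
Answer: 8171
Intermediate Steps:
B((4 - 5)*8) + 8179 = (4 - 5)*8 + 8179 = -1*8 + 8179 = -8 + 8179 = 8171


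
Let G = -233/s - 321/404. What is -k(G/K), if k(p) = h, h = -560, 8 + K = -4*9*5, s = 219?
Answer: 560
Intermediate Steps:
K = -188 (K = -8 - 4*9*5 = -8 - 36*5 = -8 - 180 = -188)
G = -164431/88476 (G = -233/219 - 321/404 = -164431/88476 ≈ -1.8585)
k(p) = -560
-k(G/K) = -1*(-560) = 560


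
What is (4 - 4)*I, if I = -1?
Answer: 0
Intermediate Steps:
(4 - 4)*I = (4 - 4)*(-1) = 0*(-1) = 0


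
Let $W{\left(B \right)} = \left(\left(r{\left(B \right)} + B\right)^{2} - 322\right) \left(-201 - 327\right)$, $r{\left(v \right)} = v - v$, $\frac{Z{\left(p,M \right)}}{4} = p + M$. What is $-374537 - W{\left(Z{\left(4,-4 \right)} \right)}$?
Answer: $-544553$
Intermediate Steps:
$Z{\left(p,M \right)} = 4 M + 4 p$ ($Z{\left(p,M \right)} = 4 \left(p + M\right) = 4 \left(M + p\right) = 4 M + 4 p$)
$r{\left(v \right)} = 0$
$W{\left(B \right)} = 170016 - 528 B^{2}$ ($W{\left(B \right)} = \left(\left(0 + B\right)^{2} - 322\right) \left(-201 - 327\right) = \left(B^{2} - 322\right) \left(-528\right) = \left(-322 + B^{2}\right) \left(-528\right) = 170016 - 528 B^{2}$)
$-374537 - W{\left(Z{\left(4,-4 \right)} \right)} = -374537 - \left(170016 - 528 \left(4 \left(-4\right) + 4 \cdot 4\right)^{2}\right) = -374537 - \left(170016 - 528 \left(-16 + 16\right)^{2}\right) = -374537 - \left(170016 - 528 \cdot 0^{2}\right) = -374537 - \left(170016 - 0\right) = -374537 - \left(170016 + 0\right) = -374537 - 170016 = -544553$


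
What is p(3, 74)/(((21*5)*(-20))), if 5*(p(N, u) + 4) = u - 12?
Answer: -1/250 ≈ -0.0040000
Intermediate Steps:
p(N, u) = -32/5 + u/5 (p(N, u) = -4 + (u - 12)/5 = -4 + (-12 + u)/5 = -4 + (-12/5 + u/5) = -32/5 + u/5)
p(3, 74)/(((21*5)*(-20))) = (-32/5 + (⅕)*74)/(((21*5)*(-20))) = (-32/5 + 74/5)/((105*(-20))) = (42/5)/(-2100) = (42/5)*(-1/2100) = -1/250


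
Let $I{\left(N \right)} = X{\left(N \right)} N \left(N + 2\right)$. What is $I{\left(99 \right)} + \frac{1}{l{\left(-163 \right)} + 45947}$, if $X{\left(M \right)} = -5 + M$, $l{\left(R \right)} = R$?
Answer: $\frac{43032656305}{45784} \approx 9.3991 \cdot 10^{5}$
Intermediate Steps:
$I{\left(N \right)} = N \left(-5 + N\right) \left(2 + N\right)$ ($I{\left(N \right)} = \left(-5 + N\right) N \left(N + 2\right) = \left(-5 + N\right) N \left(2 + N\right) = N \left(-5 + N\right) \left(2 + N\right)$)
$I{\left(99 \right)} + \frac{1}{l{\left(-163 \right)} + 45947} = 99 \left(-5 + 99\right) \left(2 + 99\right) + \frac{1}{-163 + 45947} = 99 \cdot 94 \cdot 101 + \frac{1}{45784} = 939906 + \frac{1}{45784} = \frac{43032656305}{45784}$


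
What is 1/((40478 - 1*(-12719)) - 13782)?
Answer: 1/39415 ≈ 2.5371e-5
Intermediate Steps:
1/((40478 - 1*(-12719)) - 13782) = 1/((40478 + 12719) - 13782) = 1/(53197 - 13782) = 1/39415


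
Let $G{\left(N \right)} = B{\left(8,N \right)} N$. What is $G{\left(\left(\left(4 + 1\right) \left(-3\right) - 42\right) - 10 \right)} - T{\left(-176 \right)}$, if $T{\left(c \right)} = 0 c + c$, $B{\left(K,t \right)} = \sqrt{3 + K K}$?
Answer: $176 - 67 \sqrt{67} \approx -372.42$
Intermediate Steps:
$B{\left(K,t \right)} = \sqrt{3 + K^{2}}$
$T{\left(c \right)} = c$ ($T{\left(c \right)} = 0 + c = c$)
$G{\left(N \right)} = N \sqrt{67}$ ($G{\left(N \right)} = \sqrt{3 + 8^{2}} N = \sqrt{3 + 64} N = \sqrt{67} N = N \sqrt{67}$)
$G{\left(\left(\left(4 + 1\right) \left(-3\right) - 42\right) - 10 \right)} - T{\left(-176 \right)} = \left(\left(\left(4 + 1\right) \left(-3\right) - 42\right) - 10\right) \sqrt{67} - -176 = \left(\left(5 \left(-3\right) - 42\right) - 10\right) \sqrt{67} + 176 = \left(\left(-15 - 42\right) - 10\right) \sqrt{67} + 176 = \left(-57 - 10\right) \sqrt{67} + 176 = - 67 \sqrt{67} + 176 = 176 - 67 \sqrt{67}$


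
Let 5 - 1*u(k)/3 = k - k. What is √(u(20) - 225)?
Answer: I*√210 ≈ 14.491*I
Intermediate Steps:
u(k) = 15 (u(k) = 15 - 3*(k - k) = 15 - 3*0 = 15 + 0 = 15)
√(u(20) - 225) = √(15 - 225) = √(-210) = I*√210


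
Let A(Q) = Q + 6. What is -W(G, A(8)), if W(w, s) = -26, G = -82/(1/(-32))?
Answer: 26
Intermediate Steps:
A(Q) = 6 + Q
G = 2624 (G = -82/(-1/32) = -82*(-32) = 2624)
-W(G, A(8)) = -1*(-26) = 26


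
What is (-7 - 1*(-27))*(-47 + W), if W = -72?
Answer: -2380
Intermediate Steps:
(-7 - 1*(-27))*(-47 + W) = (-7 - 1*(-27))*(-47 - 72) = (-7 + 27)*(-119) = 20*(-119) = -2380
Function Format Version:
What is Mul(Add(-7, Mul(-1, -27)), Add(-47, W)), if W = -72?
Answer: -2380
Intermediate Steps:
Mul(Add(-7, Mul(-1, -27)), Add(-47, W)) = Mul(Add(-7, Mul(-1, -27)), Add(-47, -72)) = Mul(Add(-7, 27), -119) = Mul(20, -119) = -2380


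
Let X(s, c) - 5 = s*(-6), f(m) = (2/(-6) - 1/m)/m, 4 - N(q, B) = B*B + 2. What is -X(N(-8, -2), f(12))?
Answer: -17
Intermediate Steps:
N(q, B) = 2 - B² (N(q, B) = 4 - (B*B + 2) = 4 - (B² + 2) = 4 - (2 + B²) = 4 + (-2 - B²) = 2 - B²)
f(m) = (-⅓ - 1/m)/m (f(m) = (2*(-⅙) - 1/m)/m = (-⅓ - 1/m)/m)
X(s, c) = 5 - 6*s (X(s, c) = 5 + s*(-6) = 5 - 6*s)
-X(N(-8, -2), f(12)) = -(5 - 6*(2 - 1*(-2)²)) = -(5 - 6*(2 - 1*4)) = -(5 - 6*(2 - 4)) = -(5 - 6*(-2)) = -(5 + 12) = -1*17 = -17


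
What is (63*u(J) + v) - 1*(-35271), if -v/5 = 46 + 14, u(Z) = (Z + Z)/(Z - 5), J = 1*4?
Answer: 34467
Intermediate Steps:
J = 4
u(Z) = 2*Z/(-5 + Z) (u(Z) = (2*Z)/(-5 + Z) = 2*Z/(-5 + Z))
v = -300 (v = -5*(46 + 14) = -5*60 = -300)
(63*u(J) + v) - 1*(-35271) = (63*(2*4/(-5 + 4)) - 300) - 1*(-35271) = (63*(2*4/(-1)) - 300) + 35271 = (63*(2*4*(-1)) - 300) + 35271 = (63*(-8) - 300) + 35271 = (-504 - 300) + 35271 = -804 + 35271 = 34467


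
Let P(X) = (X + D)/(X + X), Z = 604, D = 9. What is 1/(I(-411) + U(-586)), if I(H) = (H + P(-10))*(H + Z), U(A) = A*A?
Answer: 20/5281653 ≈ 3.7867e-6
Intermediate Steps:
U(A) = A²
P(X) = (9 + X)/(2*X) (P(X) = (X + 9)/(X + X) = (9 + X)/((2*X)) = (9 + X)*(1/(2*X)) = (9 + X)/(2*X))
I(H) = (604 + H)*(1/20 + H) (I(H) = (H + (½)*(9 - 10)/(-10))*(H + 604) = (H + (½)*(-⅒)*(-1))*(604 + H) = (H + 1/20)*(604 + H) = (1/20 + H)*(604 + H) = (604 + H)*(1/20 + H))
1/(I(-411) + U(-586)) = 1/((151/5 + (-411)² + (12081/20)*(-411)) + (-586)²) = 1/((151/5 + 168921 - 4965291/20) + 343396) = 1/(-1586267/20 + 343396) = 1/(5281653/20) = 20/5281653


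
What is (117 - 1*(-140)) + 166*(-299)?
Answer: -49377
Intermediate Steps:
(117 - 1*(-140)) + 166*(-299) = (117 + 140) - 49634 = 257 - 49634 = -49377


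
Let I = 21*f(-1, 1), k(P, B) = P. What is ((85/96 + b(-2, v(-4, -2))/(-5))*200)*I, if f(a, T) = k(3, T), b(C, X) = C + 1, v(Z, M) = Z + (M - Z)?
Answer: 54705/4 ≈ 13676.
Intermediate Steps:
v(Z, M) = M
b(C, X) = 1 + C
f(a, T) = 3
I = 63 (I = 21*3 = 63)
((85/96 + b(-2, v(-4, -2))/(-5))*200)*I = ((85/96 + (1 - 2)/(-5))*200)*63 = ((85*(1/96) - 1*(-⅕))*200)*63 = ((85/96 + ⅕)*200)*63 = ((521/480)*200)*63 = (2605/12)*63 = 54705/4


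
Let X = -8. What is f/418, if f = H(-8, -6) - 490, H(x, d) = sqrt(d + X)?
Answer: -245/209 + I*sqrt(14)/418 ≈ -1.1722 + 0.0089513*I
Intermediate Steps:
H(x, d) = sqrt(-8 + d) (H(x, d) = sqrt(d - 8) = sqrt(-8 + d))
f = -490 + I*sqrt(14) (f = sqrt(-8 - 6) - 490 = sqrt(-14) - 490 = I*sqrt(14) - 490 = -490 + I*sqrt(14) ≈ -490.0 + 3.7417*I)
f/418 = (-490 + I*sqrt(14))/418 = (-490 + I*sqrt(14))*(1/418) = -245/209 + I*sqrt(14)/418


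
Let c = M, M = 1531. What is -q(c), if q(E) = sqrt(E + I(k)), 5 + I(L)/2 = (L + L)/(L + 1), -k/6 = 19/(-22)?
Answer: -sqrt(440538)/17 ≈ -39.043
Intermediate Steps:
k = 57/11 (k = -114/(-22) = -114*(-1)/22 = -6*(-19/22) = 57/11 ≈ 5.1818)
c = 1531
I(L) = -10 + 4*L/(1 + L) (I(L) = -10 + 2*((L + L)/(L + 1)) = -10 + 2*((2*L)/(1 + L)) = -10 + 2*(2*L/(1 + L)) = -10 + 4*L/(1 + L))
q(E) = sqrt(-113/17 + E) (q(E) = sqrt(E + 2*(-5 - 3*57/11)/(1 + 57/11)) = sqrt(E + 2*(-5 - 171/11)/(68/11)) = sqrt(E + 2*(11/68)*(-226/11)) = sqrt(E - 113/17) = sqrt(-113/17 + E))
-q(c) = -sqrt(-1921 + 289*1531)/17 = -sqrt(-1921 + 442459)/17 = -sqrt(440538)/17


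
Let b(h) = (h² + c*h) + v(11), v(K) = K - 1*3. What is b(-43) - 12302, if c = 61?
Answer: -13068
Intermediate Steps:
v(K) = -3 + K (v(K) = K - 3 = -3 + K)
b(h) = 8 + h² + 61*h (b(h) = (h² + 61*h) + (-3 + 11) = (h² + 61*h) + 8 = 8 + h² + 61*h)
b(-43) - 12302 = (8 + (-43)² + 61*(-43)) - 12302 = (8 + 1849 - 2623) - 12302 = -766 - 12302 = -13068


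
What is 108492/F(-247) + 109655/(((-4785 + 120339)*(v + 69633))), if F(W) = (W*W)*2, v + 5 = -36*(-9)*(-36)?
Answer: 363344882091671/408636577164504 ≈ 0.88916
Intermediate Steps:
v = -11669 (v = -5 - 36*(-9)*(-36) = -5 + 324*(-36) = -5 - 11664 = -11669)
F(W) = 2*W**2 (F(W) = W**2*2 = 2*W**2)
108492/F(-247) + 109655/(((-4785 + 120339)*(v + 69633))) = 108492/((2*(-247)**2)) + 109655/(((-4785 + 120339)*(-11669 + 69633))) = 108492/((2*61009)) + 109655/((115554*57964)) = 108492/122018 + 109655/6697972056 = 108492*(1/122018) + 109655*(1/6697972056) = 54246/61009 + 109655/6697972056 = 363344882091671/408636577164504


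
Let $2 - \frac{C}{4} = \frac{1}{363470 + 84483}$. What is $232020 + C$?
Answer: $\frac{103937638680}{447953} \approx 2.3203 \cdot 10^{5}$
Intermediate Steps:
$C = \frac{3583620}{447953}$ ($C = 8 - \frac{4}{363470 + 84483} = 8 - \frac{4}{447953} = \frac{3583620}{447953} \approx 8.0$)
$232020 + C = 232020 + \frac{3583620}{447953} = \frac{103937638680}{447953}$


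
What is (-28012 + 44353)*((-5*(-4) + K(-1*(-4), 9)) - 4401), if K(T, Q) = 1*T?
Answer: -71524557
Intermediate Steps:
K(T, Q) = T
(-28012 + 44353)*((-5*(-4) + K(-1*(-4), 9)) - 4401) = (-28012 + 44353)*((-5*(-4) - 1*(-4)) - 4401) = 16341*((20 + 4) - 4401) = 16341*(24 - 4401) = 16341*(-4377) = -71524557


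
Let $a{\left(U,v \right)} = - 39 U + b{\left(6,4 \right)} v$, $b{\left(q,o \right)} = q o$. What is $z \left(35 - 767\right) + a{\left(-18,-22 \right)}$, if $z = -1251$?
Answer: $915906$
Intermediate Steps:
$b{\left(q,o \right)} = o q$
$a{\left(U,v \right)} = - 39 U + 24 v$ ($a{\left(U,v \right)} = - 39 U + 4 \cdot 6 v = - 39 U + 24 v$)
$z \left(35 - 767\right) + a{\left(-18,-22 \right)} = - 1251 \left(35 - 767\right) + \left(\left(-39\right) \left(-18\right) + 24 \left(-22\right)\right) = - 1251 \left(35 - 767\right) + \left(702 - 528\right) = \left(-1251\right) \left(-732\right) + 174 = 915732 + 174 = 915906$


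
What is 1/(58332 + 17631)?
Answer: 1/75963 ≈ 1.3164e-5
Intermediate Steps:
1/(58332 + 17631) = 1/75963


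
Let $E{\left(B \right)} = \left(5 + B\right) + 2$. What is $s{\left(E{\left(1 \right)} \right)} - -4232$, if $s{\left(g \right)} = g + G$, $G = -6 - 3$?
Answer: $4231$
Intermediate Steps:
$G = -9$
$E{\left(B \right)} = 7 + B$
$s{\left(g \right)} = -9 + g$ ($s{\left(g \right)} = g - 9 = -9 + g$)
$s{\left(E{\left(1 \right)} \right)} - -4232 = \left(-9 + \left(7 + 1\right)\right) - -4232 = \left(-9 + 8\right) + 4232 = -1 + 4232 = 4231$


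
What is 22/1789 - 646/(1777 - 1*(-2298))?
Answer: -1066044/7290175 ≈ -0.14623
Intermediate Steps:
22/1789 - 646/(1777 - 1*(-2298)) = 22*(1/1789) - 646/(1777 + 2298) = 22/1789 - 646/4075 = -1066044/7290175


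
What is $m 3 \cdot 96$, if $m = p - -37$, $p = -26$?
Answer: $3168$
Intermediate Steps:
$m = 11$ ($m = -26 - -37 = -26 + 37 = 11$)
$m 3 \cdot 96 = 11 \cdot 3 \cdot 96 = 33 \cdot 96 = 3168$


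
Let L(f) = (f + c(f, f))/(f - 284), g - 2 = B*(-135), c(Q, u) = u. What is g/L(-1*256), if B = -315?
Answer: 5741145/128 ≈ 44853.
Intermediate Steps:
g = 42527 (g = 2 - 315*(-135) = 2 + 42525 = 42527)
L(f) = 2*f/(-284 + f) (L(f) = (f + f)/(f - 284) = (2*f)/(-284 + f) = 2*f/(-284 + f))
g/L(-1*256) = 42527/((2*(-1*256)/(-284 - 1*256))) = 42527/((2*(-256)/(-284 - 256))) = 42527/((2*(-256)/(-540))) = 42527/((2*(-256)*(-1/540))) = 42527/(128/135) = 42527*(135/128) = 5741145/128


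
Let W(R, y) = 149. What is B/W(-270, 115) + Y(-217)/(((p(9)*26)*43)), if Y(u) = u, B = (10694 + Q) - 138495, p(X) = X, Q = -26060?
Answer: -1548181715/1499238 ≈ -1032.6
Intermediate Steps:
B = -153861 (B = (10694 - 26060) - 138495 = -15366 - 138495 = -153861)
B/W(-270, 115) + Y(-217)/(((p(9)*26)*43)) = -153861/149 - 217/((9*26)*43) = -153861*1/149 - 217/(234*43) = -153861/149 - 217/10062 = -1548181715/1499238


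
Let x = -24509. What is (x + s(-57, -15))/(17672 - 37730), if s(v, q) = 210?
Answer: 24299/20058 ≈ 1.2114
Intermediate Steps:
(x + s(-57, -15))/(17672 - 37730) = (-24509 + 210)/(17672 - 37730) = -24299/(-20058) = -24299*(-1/20058) = 24299/20058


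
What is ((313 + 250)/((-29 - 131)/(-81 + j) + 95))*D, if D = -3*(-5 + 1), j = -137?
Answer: 736404/10435 ≈ 70.571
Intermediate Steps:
D = 12 (D = -3*(-4) = 12)
((313 + 250)/((-29 - 131)/(-81 + j) + 95))*D = ((313 + 250)/((-29 - 131)/(-81 - 137) + 95))*12 = (563/(-160/(-218) + 95))*12 = (563/(-160*(-1/218) + 95))*12 = (563/(80/109 + 95))*12 = (563/(10435/109))*12 = (563*(109/10435))*12 = (61367/10435)*12 = 736404/10435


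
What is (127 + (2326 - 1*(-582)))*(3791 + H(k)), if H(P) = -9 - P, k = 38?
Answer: 11363040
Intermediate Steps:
(127 + (2326 - 1*(-582)))*(3791 + H(k)) = (127 + (2326 - 1*(-582)))*(3791 + (-9 - 1*38)) = (127 + (2326 + 582))*(3791 + (-9 - 38)) = (127 + 2908)*(3791 - 47) = 3035*3744 = 11363040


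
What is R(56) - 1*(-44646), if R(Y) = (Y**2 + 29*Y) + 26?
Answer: 49432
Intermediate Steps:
R(Y) = 26 + Y**2 + 29*Y
R(56) - 1*(-44646) = (26 + 56**2 + 29*56) - 1*(-44646) = (26 + 3136 + 1624) + 44646 = 4786 + 44646 = 49432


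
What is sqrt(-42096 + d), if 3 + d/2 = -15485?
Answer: 4*I*sqrt(4567) ≈ 270.32*I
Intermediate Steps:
d = -30976 (d = -6 + 2*(-15485) = -6 - 30970 = -30976)
sqrt(-42096 + d) = sqrt(-42096 - 30976) = sqrt(-73072) = 4*I*sqrt(4567)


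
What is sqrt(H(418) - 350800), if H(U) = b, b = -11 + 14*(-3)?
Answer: I*sqrt(350853) ≈ 592.33*I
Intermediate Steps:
b = -53 (b = -11 - 42 = -53)
H(U) = -53
sqrt(H(418) - 350800) = sqrt(-53 - 350800) = sqrt(-350853) = I*sqrt(350853)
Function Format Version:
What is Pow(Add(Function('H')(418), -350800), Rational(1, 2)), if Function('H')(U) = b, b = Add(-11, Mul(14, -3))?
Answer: Mul(I, Pow(350853, Rational(1, 2))) ≈ Mul(592.33, I)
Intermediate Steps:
b = -53 (b = Add(-11, -42) = -53)
Function('H')(U) = -53
Pow(Add(Function('H')(418), -350800), Rational(1, 2)) = Pow(Add(-53, -350800), Rational(1, 2)) = Pow(-350853, Rational(1, 2)) = Mul(I, Pow(350853, Rational(1, 2)))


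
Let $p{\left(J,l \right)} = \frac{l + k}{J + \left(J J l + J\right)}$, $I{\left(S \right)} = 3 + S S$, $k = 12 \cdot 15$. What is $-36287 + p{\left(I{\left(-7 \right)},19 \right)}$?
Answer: $- \frac{1868054561}{51480} \approx -36287.0$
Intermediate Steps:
$k = 180$
$I{\left(S \right)} = 3 + S^{2}$
$p{\left(J,l \right)} = \frac{180 + l}{2 J + l J^{2}}$ ($p{\left(J,l \right)} = \frac{l + 180}{J + \left(J J l + J\right)} = \frac{180 + l}{J + \left(J^{2} l + J\right)} = \frac{180 + l}{J + \left(l J^{2} + J\right)} = \frac{180 + l}{J + \left(J + l J^{2}\right)} = \frac{180 + l}{2 J + l J^{2}}$)
$-36287 + p{\left(I{\left(-7 \right)},19 \right)} = -36287 + \frac{180 + 19}{\left(3 + \left(-7\right)^{2}\right) \left(2 + \left(3 + \left(-7\right)^{2}\right) 19\right)} = -36287 + \frac{1}{3 + 49} \frac{1}{2 + \left(3 + 49\right) 19} \cdot 199 = -36287 + \frac{1}{52} \frac{1}{2 + 52 \cdot 19} \cdot 199 = -36287 + \frac{1}{52} \frac{1}{2 + 988} \cdot 199 = -36287 + \frac{1}{52} \cdot \frac{1}{990} \cdot 199 = -36287 + \frac{199}{51480} = - \frac{1868054561}{51480}$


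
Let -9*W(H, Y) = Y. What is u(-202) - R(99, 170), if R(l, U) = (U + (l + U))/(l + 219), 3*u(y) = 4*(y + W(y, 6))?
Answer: -259109/954 ≈ -271.60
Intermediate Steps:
W(H, Y) = -Y/9
u(y) = -8/9 + 4*y/3 (u(y) = (4*(y - ⅑*6))/3 = (4*(y - ⅔))/3 = (4*(-⅔ + y))/3 = (-8/3 + 4*y)/3 = -8/9 + 4*y/3)
R(l, U) = (l + 2*U)/(219 + l) (R(l, U) = (U + (U + l))/(219 + l) = (l + 2*U)/(219 + l))
u(-202) - R(99, 170) = (-8/9 + (4/3)*(-202)) - (99 + 2*170)/(219 + 99) = (-8/9 - 808/3) - (99 + 340)/318 = -2432/9 - 439/318 = -259109/954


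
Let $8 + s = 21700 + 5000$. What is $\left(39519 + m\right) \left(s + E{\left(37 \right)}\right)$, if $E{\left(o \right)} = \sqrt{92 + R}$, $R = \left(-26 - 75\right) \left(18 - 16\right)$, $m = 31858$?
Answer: $1905194884 + 71377 i \sqrt{110} \approx 1.9052 \cdot 10^{9} + 7.4861 \cdot 10^{5} i$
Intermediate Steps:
$R = -202$ ($R = \left(-26 - 75\right) 2 = \left(-101\right) 2 = -202$)
$s = 26692$ ($s = -8 + \left(21700 + 5000\right) = -8 + 26700 = 26692$)
$E{\left(o \right)} = i \sqrt{110}$ ($E{\left(o \right)} = \sqrt{92 - 202} = \sqrt{-110} = i \sqrt{110}$)
$\left(39519 + m\right) \left(s + E{\left(37 \right)}\right) = \left(39519 + 31858\right) \left(26692 + i \sqrt{110}\right) = 71377 \left(26692 + i \sqrt{110}\right) = 1905194884 + 71377 i \sqrt{110}$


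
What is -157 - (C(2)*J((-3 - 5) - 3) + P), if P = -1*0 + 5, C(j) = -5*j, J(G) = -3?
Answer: -192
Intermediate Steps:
P = 5 (P = 0 + 5 = 5)
-157 - (C(2)*J((-3 - 5) - 3) + P) = -157 - (-5*2*(-3) + 5) = -157 - (-10*(-3) + 5) = -157 - (30 + 5) = -157 - 1*35 = -157 - 35 = -192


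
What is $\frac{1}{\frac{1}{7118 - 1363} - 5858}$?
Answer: $- \frac{5755}{33712789} \approx -0.00017071$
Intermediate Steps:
$\frac{1}{\frac{1}{7118 - 1363} - 5858} = \frac{1}{\frac{1}{5755} - 5858} = \frac{1}{- \frac{33712789}{5755}} = - \frac{5755}{33712789}$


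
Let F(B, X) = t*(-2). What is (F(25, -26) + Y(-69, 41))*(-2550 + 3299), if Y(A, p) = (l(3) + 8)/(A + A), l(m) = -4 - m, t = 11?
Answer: -2274713/138 ≈ -16483.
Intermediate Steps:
Y(A, p) = 1/(2*A) (Y(A, p) = ((-4 - 1*3) + 8)/(A + A) = ((-4 - 3) + 8)/((2*A)) = (-7 + 8)*(1/(2*A)) = 1*(1/(2*A)) = 1/(2*A))
F(B, X) = -22 (F(B, X) = 11*(-2) = -22)
(F(25, -26) + Y(-69, 41))*(-2550 + 3299) = (-22 + (1/2)/(-69))*(-2550 + 3299) = (-22 + (1/2)*(-1/69))*749 = (-22 - 1/138)*749 = -3037/138*749 = -2274713/138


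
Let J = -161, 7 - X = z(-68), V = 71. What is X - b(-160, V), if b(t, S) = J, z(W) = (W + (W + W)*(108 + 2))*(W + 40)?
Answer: -420616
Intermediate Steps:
z(W) = 221*W*(40 + W) (z(W) = (W + (2*W)*110)*(40 + W) = (W + 220*W)*(40 + W) = (221*W)*(40 + W) = 221*W*(40 + W))
X = -420777 (X = 7 - 221*(-68)*(40 - 68) = 7 - 221*(-68)*(-28) = 7 - 1*420784 = 7 - 420784 = -420777)
b(t, S) = -161
X - b(-160, V) = -420777 - 1*(-161) = -420777 + 161 = -420616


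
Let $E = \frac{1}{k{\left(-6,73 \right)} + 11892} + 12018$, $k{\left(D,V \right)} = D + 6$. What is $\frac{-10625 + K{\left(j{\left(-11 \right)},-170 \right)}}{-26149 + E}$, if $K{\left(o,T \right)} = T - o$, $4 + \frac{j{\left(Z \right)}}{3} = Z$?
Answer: $\frac{127839000}{168045851} \approx 0.76074$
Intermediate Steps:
$j{\left(Z \right)} = -12 + 3 Z$
$k{\left(D,V \right)} = 6 + D$
$E = \frac{142918057}{11892}$ ($E = \frac{1}{\left(6 - 6\right) + 11892} + 12018 = \frac{1}{0 + 11892} + 12018 = \frac{1}{11892} + 12018 = \frac{142918057}{11892} \approx 12018.0$)
$\frac{-10625 + K{\left(j{\left(-11 \right)},-170 \right)}}{-26149 + E} = \frac{-10625 - \left(158 - 33\right)}{-26149 + \frac{142918057}{11892}} = \frac{-10625 - 125}{- \frac{168045851}{11892}} = \left(-10625 - 125\right) \left(- \frac{11892}{168045851}\right) = \left(-10750\right) \left(- \frac{11892}{168045851}\right) = \frac{127839000}{168045851}$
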